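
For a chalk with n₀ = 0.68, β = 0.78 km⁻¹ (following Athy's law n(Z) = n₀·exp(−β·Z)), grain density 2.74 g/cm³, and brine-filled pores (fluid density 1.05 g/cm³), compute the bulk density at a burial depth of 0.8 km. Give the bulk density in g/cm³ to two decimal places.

Porosity at depth: n = 0.68·exp(−0.78×0.8) = 0.68×0.5358 = 0.3643
Bulk density: ρ_b = (1−n)ρ_g + n·ρ_f = 0.6357×2.74 + 0.3643×1.05
       = 1.742 + 0.383 = 2.124 g/cm³

2.12 g/cm³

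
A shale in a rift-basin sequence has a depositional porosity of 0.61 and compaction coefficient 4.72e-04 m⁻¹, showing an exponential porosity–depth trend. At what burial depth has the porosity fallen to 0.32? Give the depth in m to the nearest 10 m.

1370 m

Working in km (1 km = 1000 m; β in km⁻¹ = β in m⁻¹ × 1000):
Invert Athy's law: z = ln(phi₀/phi) / β
z = ln(0.61/0.32) / 0.472 = ln(1.906) / 0.472 = 0.6451 / 0.472 = 1.367 km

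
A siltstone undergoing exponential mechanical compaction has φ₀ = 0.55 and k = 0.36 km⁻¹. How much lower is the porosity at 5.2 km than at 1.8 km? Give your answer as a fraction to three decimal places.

φ(1.8) = 0.55·e^(−0.36×1.8) = 0.2877
φ(5.2) = 0.55·e^(−0.36×5.2) = 0.0846
Δφ = 0.2877 − 0.0846 = 0.2031

0.203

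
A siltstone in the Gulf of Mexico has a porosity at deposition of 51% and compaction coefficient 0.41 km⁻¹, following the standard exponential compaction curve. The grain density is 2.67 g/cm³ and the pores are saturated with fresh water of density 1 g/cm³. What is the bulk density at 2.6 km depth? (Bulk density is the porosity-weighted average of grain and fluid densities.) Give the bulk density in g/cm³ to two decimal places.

Porosity at depth: φ = 0.51·exp(−0.41×2.6) = 0.51×0.3444 = 0.1756
Bulk density: ρ_b = (1−φ)ρ_g + φ·ρ_f = 0.8244×2.67 + 0.1756×1
       = 2.201 + 0.176 = 2.377 g/cm³

2.38 g/cm³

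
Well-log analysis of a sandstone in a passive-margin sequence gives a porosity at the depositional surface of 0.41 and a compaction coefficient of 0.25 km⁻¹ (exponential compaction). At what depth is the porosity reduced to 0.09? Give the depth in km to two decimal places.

6.07 km

Invert Athy's law: Z = ln(φ₀/φ) / k
Z = ln(0.41/0.09) / 0.25 = ln(4.556) / 0.25 = 1.5163 / 0.25 = 6.065 km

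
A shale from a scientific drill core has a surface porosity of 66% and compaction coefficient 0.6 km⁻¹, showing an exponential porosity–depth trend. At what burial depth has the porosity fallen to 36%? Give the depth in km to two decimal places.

1.01 km

Invert Athy's law: d = ln(φ₀/φ) / β
d = ln(0.66/0.36) / 0.6 = ln(1.833) / 0.6 = 0.6061 / 0.6 = 1.010 km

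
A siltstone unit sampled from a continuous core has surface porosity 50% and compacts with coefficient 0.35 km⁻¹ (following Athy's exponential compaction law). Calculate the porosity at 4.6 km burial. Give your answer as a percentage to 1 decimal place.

phi = phi₀·exp(−c·z) = 0.5 × exp(−0.35 × 4.6) = 0.5 × exp(−1.61)
  = 0.5 × 0.1999 = 0.0999

10.0%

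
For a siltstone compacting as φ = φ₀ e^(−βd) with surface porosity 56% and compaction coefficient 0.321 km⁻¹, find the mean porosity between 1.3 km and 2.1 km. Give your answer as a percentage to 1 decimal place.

32.5%

⟨φ⟩ = (1/(d₂−d₁)) ∫ φ₀ e^(−βd) dd = φ₀·(e^(−β·d₁) − e^(−β·d₂)) / (β·(d₂−d₁))
e^(−0.321×1.3) = 0.6588; e^(−0.321×2.1) = 0.5096
⟨φ⟩ = 0.56 × (0.6588 − 0.5096) / (0.321 × 0.8) = 0.56 × 0.5810 = 0.3254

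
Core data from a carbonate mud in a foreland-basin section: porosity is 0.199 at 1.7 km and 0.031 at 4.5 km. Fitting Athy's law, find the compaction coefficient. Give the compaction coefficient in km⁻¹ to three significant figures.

Athy: n(Z) = n₀ e^(−cZ) ⇒ n₁/n₂ = e^{c(Z₂−Z₁)} ⇒ c = ln(n₁/n₂)/(Z₂−Z₁)
c = ln(0.199/0.031) / (4.5 − 1.7) = ln(6.419) / 2.8 = 1.8593 / 2.8 = 0.664 km⁻¹

0.664 km⁻¹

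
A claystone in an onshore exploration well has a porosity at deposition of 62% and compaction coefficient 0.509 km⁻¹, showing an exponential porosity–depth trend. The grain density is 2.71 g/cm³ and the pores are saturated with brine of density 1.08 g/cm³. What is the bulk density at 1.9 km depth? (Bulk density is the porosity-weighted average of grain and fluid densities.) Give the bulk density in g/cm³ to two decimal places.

Porosity at depth: φ = 0.62·exp(−0.509×1.9) = 0.62×0.3802 = 0.2357
Bulk density: ρ_b = (1−φ)ρ_g + φ·ρ_f = 0.7643×2.71 + 0.2357×1.08
       = 2.071 + 0.255 = 2.326 g/cm³

2.33 g/cm³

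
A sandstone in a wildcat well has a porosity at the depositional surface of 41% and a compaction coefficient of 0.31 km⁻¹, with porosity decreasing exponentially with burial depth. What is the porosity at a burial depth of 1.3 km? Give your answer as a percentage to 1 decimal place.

27.4%

φ = φ₀·exp(−β·z) = 0.41 × exp(−0.31 × 1.3) = 0.41 × exp(−0.403)
  = 0.41 × 0.6683 = 0.2740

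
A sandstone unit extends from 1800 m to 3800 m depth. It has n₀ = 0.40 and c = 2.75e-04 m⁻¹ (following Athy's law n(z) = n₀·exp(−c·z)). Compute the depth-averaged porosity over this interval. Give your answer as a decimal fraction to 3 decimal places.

0.188

Working in km (1 km = 1000 m; c in km⁻¹ = c in m⁻¹ × 1000):
⟨n⟩ = (1/(z₂−z₁)) ∫ n₀ e^(−cz) dz = n₀·(e^(−c·z₁) − e^(−c·z₂)) / (c·(z₂−z₁))
e^(−0.275×1.8) = 0.6096; e^(−0.275×3.8) = 0.3517
⟨n⟩ = 0.4 × (0.6096 − 0.3517) / (0.275 × 2) = 0.4 × 0.4689 = 0.1875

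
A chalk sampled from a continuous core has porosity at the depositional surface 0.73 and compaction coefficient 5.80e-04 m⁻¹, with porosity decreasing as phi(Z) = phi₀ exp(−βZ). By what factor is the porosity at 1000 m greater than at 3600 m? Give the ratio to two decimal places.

4.52

Working in km (1 km = 1000 m; β in km⁻¹ = β in m⁻¹ × 1000):
phi(Z₁)/phi(Z₂) = e^(−β·Z₁)/e^(−β·Z₂) = e^{β(Z₂−Z₁)}
= exp(0.58 × 2.6) = exp(1.508) = 4.5177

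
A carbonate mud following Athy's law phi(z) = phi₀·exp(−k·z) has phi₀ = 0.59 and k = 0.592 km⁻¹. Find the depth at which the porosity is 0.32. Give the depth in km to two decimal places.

1.03 km

Invert Athy's law: z = ln(phi₀/phi) / k
z = ln(0.59/0.32) / 0.592 = ln(1.844) / 0.592 = 0.6118 / 0.592 = 1.033 km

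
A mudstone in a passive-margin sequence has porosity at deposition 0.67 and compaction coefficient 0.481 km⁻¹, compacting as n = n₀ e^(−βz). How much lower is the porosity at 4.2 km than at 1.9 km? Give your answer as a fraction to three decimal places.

n(1.9) = 0.67·e^(−0.481×1.9) = 0.2686
n(4.2) = 0.67·e^(−0.481×4.2) = 0.0889
Δn = 0.2686 − 0.0889 = 0.1798

0.180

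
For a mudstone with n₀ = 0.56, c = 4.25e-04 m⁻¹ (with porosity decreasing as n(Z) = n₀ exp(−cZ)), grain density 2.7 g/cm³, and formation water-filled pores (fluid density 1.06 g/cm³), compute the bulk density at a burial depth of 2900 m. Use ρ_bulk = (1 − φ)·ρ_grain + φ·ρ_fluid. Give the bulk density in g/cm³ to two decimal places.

Working in km (1 km = 1000 m; c in km⁻¹ = c in m⁻¹ × 1000):
Porosity at depth: n = 0.56·exp(−0.425×2.9) = 0.56×0.2916 = 0.1633
Bulk density: ρ_b = (1−n)ρ_g + n·ρ_f = 0.8367×2.7 + 0.1633×1.06
       = 2.259 + 0.173 = 2.432 g/cm³

2.43 g/cm³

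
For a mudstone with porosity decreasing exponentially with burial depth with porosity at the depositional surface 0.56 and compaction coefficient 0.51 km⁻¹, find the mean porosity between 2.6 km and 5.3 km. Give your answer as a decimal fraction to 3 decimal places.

0.081

⟨n⟩ = (1/(d₂−d₁)) ∫ n₀ e^(−kd) dd = n₀·(e^(−k·d₁) − e^(−k·d₂)) / (k·(d₂−d₁))
e^(−0.51×2.6) = 0.2655; e^(−0.51×5.3) = 0.0670
⟨n⟩ = 0.56 × (0.2655 − 0.0670) / (0.51 × 2.7) = 0.56 × 0.1442 = 0.0807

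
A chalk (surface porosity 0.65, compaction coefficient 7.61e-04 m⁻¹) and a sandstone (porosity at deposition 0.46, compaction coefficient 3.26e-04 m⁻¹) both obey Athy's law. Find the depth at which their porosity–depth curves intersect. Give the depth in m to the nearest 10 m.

Working in km (1 km = 1000 m; k in km⁻¹ = k in m⁻¹ × 1000):
Set n₀ₐ e^(−kₐZ) = n₀ᵦ e^(−kᵦZ) ⇒ ln(n₀ₐ/n₀ᵦ) = (kₐ − kᵦ)·Z
Z = ln(0.65/0.46) / (0.761 − 0.326) = 0.3457 / 0.435 = 0.795 km

790 m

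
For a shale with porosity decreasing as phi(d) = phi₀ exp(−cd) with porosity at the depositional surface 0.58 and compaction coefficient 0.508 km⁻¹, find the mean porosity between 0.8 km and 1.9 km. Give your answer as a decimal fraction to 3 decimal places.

⟨phi⟩ = (1/(d₂−d₁)) ∫ phi₀ e^(−cd) dd = phi₀·(e^(−c·d₁) − e^(−c·d₂)) / (c·(d₂−d₁))
e^(−0.508×0.8) = 0.6660; e^(−0.508×1.9) = 0.3809
⟨phi⟩ = 0.58 × (0.6660 − 0.3809) / (0.508 × 1.1) = 0.58 × 0.5103 = 0.2960

0.296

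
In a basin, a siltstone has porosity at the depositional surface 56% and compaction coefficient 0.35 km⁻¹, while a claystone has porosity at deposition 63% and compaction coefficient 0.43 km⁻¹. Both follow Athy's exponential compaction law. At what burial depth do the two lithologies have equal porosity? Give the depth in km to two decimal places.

Set φ₀ₐ e^(−cₐz) = φ₀ᵦ e^(−cᵦz) ⇒ ln(φ₀ₐ/φ₀ᵦ) = (cₐ − cᵦ)·z
z = ln(0.56/0.63) / (0.35 − 0.43) = -0.1178 / -0.08 = 1.472 km

1.47 km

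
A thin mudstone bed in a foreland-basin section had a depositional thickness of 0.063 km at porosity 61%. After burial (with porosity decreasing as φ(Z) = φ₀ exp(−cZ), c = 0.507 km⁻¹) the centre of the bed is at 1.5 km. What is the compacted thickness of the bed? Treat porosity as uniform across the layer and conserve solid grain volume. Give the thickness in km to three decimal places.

0.034 km

Porosity at 1.5 km: φ = 0.61·exp(−0.507×1.5) = 0.2851
Solid-volume conservation: h(1−φ) = h₀(1−φ₀) ⇒ h = h₀·(1−φ₀)/(1−φ)
h = 0.063 × (1 − 0.61)/(1 − 0.2851) = 0.063 × 0.5456 = 0.0344 km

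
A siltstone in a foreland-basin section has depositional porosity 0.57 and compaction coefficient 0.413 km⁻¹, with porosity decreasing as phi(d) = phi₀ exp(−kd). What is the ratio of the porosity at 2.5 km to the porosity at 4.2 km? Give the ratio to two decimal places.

phi(d₁)/phi(d₂) = e^(−k·d₁)/e^(−k·d₂) = e^{k(d₂−d₁)}
= exp(0.413 × 1.7) = exp(0.7021) = 2.0180

2.02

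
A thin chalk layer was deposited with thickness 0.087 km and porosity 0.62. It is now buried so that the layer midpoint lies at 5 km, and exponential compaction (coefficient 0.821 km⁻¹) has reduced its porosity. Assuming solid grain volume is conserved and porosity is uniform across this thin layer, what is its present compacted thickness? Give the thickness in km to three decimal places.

Porosity at 5 km: phi = 0.62·exp(−0.821×5) = 0.0102
Solid-volume conservation: h(1−phi) = h₀(1−phi₀) ⇒ h = h₀·(1−phi₀)/(1−phi)
h = 0.087 × (1 − 0.62)/(1 − 0.0102) = 0.087 × 0.3839 = 0.0334 km

0.033 km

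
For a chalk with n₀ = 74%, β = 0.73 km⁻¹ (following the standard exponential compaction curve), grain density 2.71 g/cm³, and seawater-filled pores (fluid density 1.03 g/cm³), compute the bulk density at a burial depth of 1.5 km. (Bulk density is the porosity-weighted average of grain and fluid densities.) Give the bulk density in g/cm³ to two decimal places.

Porosity at depth: n = 0.74·exp(−0.73×1.5) = 0.74×0.3345 = 0.2476
Bulk density: ρ_b = (1−n)ρ_g + n·ρ_f = 0.7524×2.71 + 0.2476×1.03
       = 2.039 + 0.255 = 2.294 g/cm³

2.29 g/cm³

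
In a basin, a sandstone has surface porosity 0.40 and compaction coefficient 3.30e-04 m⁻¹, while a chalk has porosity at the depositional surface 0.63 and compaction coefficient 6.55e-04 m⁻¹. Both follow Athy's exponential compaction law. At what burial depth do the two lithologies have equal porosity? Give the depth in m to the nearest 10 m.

Working in km (1 km = 1000 m; β in km⁻¹ = β in m⁻¹ × 1000):
Set n₀ₐ e^(−βₐz) = n₀ᵦ e^(−βᵦz) ⇒ ln(n₀ₐ/n₀ᵦ) = (βₐ − βᵦ)·z
z = ln(0.4/0.63) / (0.33 − 0.655) = -0.4543 / -0.325 = 1.398 km

1400 m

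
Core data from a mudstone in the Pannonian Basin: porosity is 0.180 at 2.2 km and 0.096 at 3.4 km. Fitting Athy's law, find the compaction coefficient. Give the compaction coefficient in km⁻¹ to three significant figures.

0.524 km⁻¹

Athy: n(Z) = n₀ e^(−kZ) ⇒ n₁/n₂ = e^{k(Z₂−Z₁)} ⇒ k = ln(n₁/n₂)/(Z₂−Z₁)
k = ln(0.18/0.096) / (3.4 − 2.2) = ln(1.875) / 1.2 = 0.6286 / 1.2 = 0.5238 km⁻¹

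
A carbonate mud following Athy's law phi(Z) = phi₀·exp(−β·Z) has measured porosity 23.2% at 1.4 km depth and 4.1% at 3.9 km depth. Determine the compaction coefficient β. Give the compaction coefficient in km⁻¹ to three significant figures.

0.693 km⁻¹

Athy: phi(Z) = phi₀ e^(−βZ) ⇒ phi₁/phi₂ = e^{β(Z₂−Z₁)} ⇒ β = ln(phi₁/phi₂)/(Z₂−Z₁)
β = ln(0.232/0.041) / (3.9 − 1.4) = ln(5.659) / 2.5 = 1.7332 / 2.5 = 0.6933 km⁻¹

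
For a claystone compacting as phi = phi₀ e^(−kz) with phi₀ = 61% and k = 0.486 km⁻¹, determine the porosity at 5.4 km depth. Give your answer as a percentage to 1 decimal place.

4.4%

phi = phi₀·exp(−k·z) = 0.61 × exp(−0.486 × 5.4) = 0.61 × exp(−2.624)
  = 0.61 × 0.0725 = 0.0442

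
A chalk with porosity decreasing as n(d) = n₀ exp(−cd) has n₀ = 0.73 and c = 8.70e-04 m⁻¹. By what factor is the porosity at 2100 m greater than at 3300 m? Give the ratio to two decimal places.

2.84

Working in km (1 km = 1000 m; c in km⁻¹ = c in m⁻¹ × 1000):
n(d₁)/n(d₂) = e^(−c·d₁)/e^(−c·d₂) = e^{c(d₂−d₁)}
= exp(0.87 × 1.2) = exp(1.044) = 2.8406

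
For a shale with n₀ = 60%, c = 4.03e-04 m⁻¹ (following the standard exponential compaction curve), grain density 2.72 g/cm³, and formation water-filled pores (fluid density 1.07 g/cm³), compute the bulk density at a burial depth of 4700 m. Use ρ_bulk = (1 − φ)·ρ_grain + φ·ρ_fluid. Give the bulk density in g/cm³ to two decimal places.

2.57 g/cm³

Working in km (1 km = 1000 m; c in km⁻¹ = c in m⁻¹ × 1000):
Porosity at depth: n = 0.6·exp(−0.403×4.7) = 0.6×0.1505 = 0.0903
Bulk density: ρ_b = (1−n)ρ_g + n·ρ_f = 0.9097×2.72 + 0.0903×1.07
       = 2.474 + 0.097 = 2.571 g/cm³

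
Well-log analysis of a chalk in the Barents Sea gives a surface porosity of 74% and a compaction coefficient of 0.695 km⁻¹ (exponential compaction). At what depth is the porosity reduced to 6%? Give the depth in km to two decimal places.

Invert Athy's law: z = ln(n₀/n) / β
z = ln(0.74/0.06) / 0.695 = ln(12.33) / 0.695 = 2.5123 / 0.695 = 3.615 km

3.61 km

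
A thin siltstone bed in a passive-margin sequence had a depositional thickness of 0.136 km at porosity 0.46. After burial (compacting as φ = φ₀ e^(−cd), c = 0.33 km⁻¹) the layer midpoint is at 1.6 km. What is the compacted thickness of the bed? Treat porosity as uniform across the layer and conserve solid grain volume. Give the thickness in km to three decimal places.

Porosity at 1.6 km: φ = 0.46·exp(−0.33×1.6) = 0.2713
Solid-volume conservation: h(1−φ) = h₀(1−φ₀) ⇒ h = h₀·(1−φ₀)/(1−φ)
h = 0.136 × (1 − 0.46)/(1 − 0.2713) = 0.136 × 0.7410 = 0.1008 km

0.101 km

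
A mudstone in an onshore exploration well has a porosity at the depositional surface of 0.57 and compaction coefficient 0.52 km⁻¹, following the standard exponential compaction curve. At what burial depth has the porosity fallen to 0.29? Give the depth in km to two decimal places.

1.30 km

Invert Athy's law: Z = ln(n₀/n) / c
Z = ln(0.57/0.29) / 0.52 = ln(1.966) / 0.52 = 0.6758 / 0.52 = 1.300 km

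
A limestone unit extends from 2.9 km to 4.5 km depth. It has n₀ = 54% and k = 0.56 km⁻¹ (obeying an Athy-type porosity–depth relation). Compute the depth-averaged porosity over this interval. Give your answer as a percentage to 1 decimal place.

⟨n⟩ = (1/(z₂−z₁)) ∫ n₀ e^(−kz) dz = n₀·(e^(−k·z₁) − e^(−k·z₂)) / (k·(z₂−z₁))
e^(−0.56×2.9) = 0.1971; e^(−0.56×4.5) = 0.0805
⟨n⟩ = 0.54 × (0.1971 − 0.0805) / (0.56 × 1.6) = 0.54 × 0.1302 = 0.0703

7.0%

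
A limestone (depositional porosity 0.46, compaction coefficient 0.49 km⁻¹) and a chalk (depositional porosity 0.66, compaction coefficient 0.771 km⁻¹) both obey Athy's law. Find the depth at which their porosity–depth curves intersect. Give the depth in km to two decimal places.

Set phi₀ₐ e^(−kₐz) = phi₀ᵦ e^(−kᵦz) ⇒ ln(phi₀ₐ/phi₀ᵦ) = (kₐ − kᵦ)·z
z = ln(0.46/0.66) / (0.49 − 0.771) = -0.3610 / -0.281 = 1.285 km

1.28 km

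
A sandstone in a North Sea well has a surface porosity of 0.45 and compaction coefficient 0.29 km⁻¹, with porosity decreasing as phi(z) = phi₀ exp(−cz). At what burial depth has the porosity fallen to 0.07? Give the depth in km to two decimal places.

Invert Athy's law: z = ln(phi₀/phi) / c
z = ln(0.45/0.07) / 0.29 = ln(6.429) / 0.29 = 1.8608 / 0.29 = 6.416 km

6.42 km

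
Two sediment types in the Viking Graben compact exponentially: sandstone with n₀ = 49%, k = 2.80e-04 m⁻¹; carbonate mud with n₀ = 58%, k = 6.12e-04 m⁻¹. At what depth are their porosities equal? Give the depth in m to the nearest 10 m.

510 m

Working in km (1 km = 1000 m; k in km⁻¹ = k in m⁻¹ × 1000):
Set n₀ₐ e^(−kₐd) = n₀ᵦ e^(−kᵦd) ⇒ ln(n₀ₐ/n₀ᵦ) = (kₐ − kᵦ)·d
d = ln(0.49/0.58) / (0.28 − 0.612) = -0.1686 / -0.332 = 0.508 km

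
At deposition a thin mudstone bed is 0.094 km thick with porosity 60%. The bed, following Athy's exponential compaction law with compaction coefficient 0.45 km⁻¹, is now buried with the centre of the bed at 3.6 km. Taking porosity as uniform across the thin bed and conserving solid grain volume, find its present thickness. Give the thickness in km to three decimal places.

Porosity at 3.6 km: n = 0.6·exp(−0.45×3.6) = 0.1187
Solid-volume conservation: h(1−n) = h₀(1−n₀) ⇒ h = h₀·(1−n₀)/(1−n)
h = 0.094 × (1 − 0.6)/(1 − 0.1187) = 0.094 × 0.4539 = 0.0427 km

0.043 km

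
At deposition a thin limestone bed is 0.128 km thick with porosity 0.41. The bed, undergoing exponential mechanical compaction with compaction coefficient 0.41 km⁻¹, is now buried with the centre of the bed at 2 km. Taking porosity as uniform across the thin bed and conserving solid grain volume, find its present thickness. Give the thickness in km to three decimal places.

0.092 km

Porosity at 2 km: phi = 0.41·exp(−0.41×2) = 0.1806
Solid-volume conservation: h(1−phi) = h₀(1−phi₀) ⇒ h = h₀·(1−phi₀)/(1−phi)
h = 0.128 × (1 − 0.41)/(1 − 0.1806) = 0.128 × 0.7200 = 0.0922 km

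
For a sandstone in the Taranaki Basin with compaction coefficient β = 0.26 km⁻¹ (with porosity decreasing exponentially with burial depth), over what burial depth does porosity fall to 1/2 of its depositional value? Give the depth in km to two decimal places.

2.67 km

phi/phi₀ = 1/2 ⇒ exp(−β·z) = 1/2 ⇒ z = ln(2) / β
z = 0.6931 / 0.26 = 2.666 km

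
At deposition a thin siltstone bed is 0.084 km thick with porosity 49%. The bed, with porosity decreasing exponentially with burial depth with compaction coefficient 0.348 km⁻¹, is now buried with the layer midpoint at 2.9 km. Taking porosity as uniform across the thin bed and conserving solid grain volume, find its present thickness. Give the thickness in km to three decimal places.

Porosity at 2.9 km: n = 0.49·exp(−0.348×2.9) = 0.1786
Solid-volume conservation: h(1−n) = h₀(1−n₀) ⇒ h = h₀·(1−n₀)/(1−n)
h = 0.084 × (1 − 0.49)/(1 − 0.1786) = 0.084 × 0.6209 = 0.0522 km

0.052 km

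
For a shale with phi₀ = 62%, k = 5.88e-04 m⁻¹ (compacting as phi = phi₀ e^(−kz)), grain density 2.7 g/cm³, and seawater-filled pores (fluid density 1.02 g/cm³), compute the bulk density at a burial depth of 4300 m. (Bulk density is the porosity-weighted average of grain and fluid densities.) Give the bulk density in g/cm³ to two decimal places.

2.62 g/cm³

Working in km (1 km = 1000 m; k in km⁻¹ = k in m⁻¹ × 1000):
Porosity at depth: phi = 0.62·exp(−0.588×4.3) = 0.62×0.0798 = 0.0495
Bulk density: ρ_b = (1−phi)ρ_g + phi·ρ_f = 0.9505×2.7 + 0.0495×1.02
       = 2.566 + 0.050 = 2.617 g/cm³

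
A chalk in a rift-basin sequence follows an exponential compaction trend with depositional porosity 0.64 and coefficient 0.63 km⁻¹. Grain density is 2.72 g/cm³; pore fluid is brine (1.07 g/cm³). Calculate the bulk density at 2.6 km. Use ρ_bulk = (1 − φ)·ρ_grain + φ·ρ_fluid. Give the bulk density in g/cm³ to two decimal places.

2.51 g/cm³

Porosity at depth: φ = 0.64·exp(−0.63×2.6) = 0.64×0.1944 = 0.1244
Bulk density: ρ_b = (1−φ)ρ_g + φ·ρ_f = 0.8756×2.72 + 0.1244×1.07
       = 2.382 + 0.133 = 2.515 g/cm³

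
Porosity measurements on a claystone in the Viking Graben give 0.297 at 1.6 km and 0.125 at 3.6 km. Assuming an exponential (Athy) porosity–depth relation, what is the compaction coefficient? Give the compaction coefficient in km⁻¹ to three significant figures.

0.433 km⁻¹

Athy: n(d) = n₀ e^(−cd) ⇒ n₁/n₂ = e^{c(d₂−d₁)} ⇒ c = ln(n₁/n₂)/(d₂−d₁)
c = ln(0.297/0.125) / (3.6 − 1.6) = ln(2.376) / 2 = 0.8654 / 2 = 0.4327 km⁻¹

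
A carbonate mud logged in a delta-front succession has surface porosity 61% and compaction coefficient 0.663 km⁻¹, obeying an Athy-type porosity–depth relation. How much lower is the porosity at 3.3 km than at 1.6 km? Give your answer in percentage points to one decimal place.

14.3 percentage points

phi(1.6) = 0.61·e^(−0.663×1.6) = 0.2112
phi(3.3) = 0.61·e^(−0.663×3.3) = 0.0684
Δphi = 0.2112 − 0.0684 = 0.1428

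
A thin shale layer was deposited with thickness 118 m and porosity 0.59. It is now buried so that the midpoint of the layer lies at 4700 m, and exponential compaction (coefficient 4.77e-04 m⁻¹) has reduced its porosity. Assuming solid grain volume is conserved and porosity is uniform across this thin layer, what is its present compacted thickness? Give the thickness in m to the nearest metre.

Working in km (1 km = 1000 m; k in km⁻¹ = k in m⁻¹ × 1000):
Porosity at 4.7 km: phi = 0.59·exp(−0.477×4.7) = 0.0627
Solid-volume conservation: h(1−phi) = h₀(1−phi₀) ⇒ h = h₀·(1−phi₀)/(1−phi)
h = 0.118 × (1 − 0.59)/(1 − 0.0627) = 0.118 × 0.4374 = 0.0516 km

52 m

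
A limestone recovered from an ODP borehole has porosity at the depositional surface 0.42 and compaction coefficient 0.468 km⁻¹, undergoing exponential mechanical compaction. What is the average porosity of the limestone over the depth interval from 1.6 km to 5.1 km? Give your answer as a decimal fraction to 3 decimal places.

⟨φ⟩ = (1/(Z₂−Z₁)) ∫ φ₀ e^(−kZ) dZ = φ₀·(e^(−k·Z₁) − e^(−k·Z₂)) / (k·(Z₂−Z₁))
e^(−0.468×1.6) = 0.4729; e^(−0.468×5.1) = 0.0919
⟨φ⟩ = 0.42 × (0.4729 − 0.0919) / (0.468 × 3.5) = 0.42 × 0.2326 = 0.0977

0.098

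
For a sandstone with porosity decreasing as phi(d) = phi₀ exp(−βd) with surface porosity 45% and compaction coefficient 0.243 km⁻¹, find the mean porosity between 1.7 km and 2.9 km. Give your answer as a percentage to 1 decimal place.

25.8%

⟨phi⟩ = (1/(d₂−d₁)) ∫ phi₀ e^(−βd) dd = phi₀·(e^(−β·d₁) − e^(−β·d₂)) / (β·(d₂−d₁))
e^(−0.243×1.7) = 0.6616; e^(−0.243×2.9) = 0.4943
⟨phi⟩ = 0.45 × (0.6616 − 0.4943) / (0.243 × 1.2) = 0.45 × 0.5739 = 0.2582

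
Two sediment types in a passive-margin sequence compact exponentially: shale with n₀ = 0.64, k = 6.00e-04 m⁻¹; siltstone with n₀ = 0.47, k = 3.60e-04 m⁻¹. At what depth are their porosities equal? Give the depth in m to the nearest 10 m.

1290 m

Working in km (1 km = 1000 m; k in km⁻¹ = k in m⁻¹ × 1000):
Set n₀ₐ e^(−kₐd) = n₀ᵦ e^(−kᵦd) ⇒ ln(n₀ₐ/n₀ᵦ) = (kₐ − kᵦ)·d
d = ln(0.64/0.47) / (0.6 − 0.36) = 0.3087 / 0.24 = 1.286 km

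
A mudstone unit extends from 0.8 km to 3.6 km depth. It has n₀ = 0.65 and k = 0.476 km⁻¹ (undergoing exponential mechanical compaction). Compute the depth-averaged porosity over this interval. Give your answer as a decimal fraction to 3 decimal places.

0.245

⟨n⟩ = (1/(Z₂−Z₁)) ∫ n₀ e^(−kZ) dZ = n₀·(e^(−k·Z₁) − e^(−k·Z₂)) / (k·(Z₂−Z₁))
e^(−0.476×0.8) = 0.6833; e^(−0.476×3.6) = 0.1802
⟨n⟩ = 0.65 × (0.6833 − 0.1802) / (0.476 × 2.8) = 0.65 × 0.3775 = 0.2454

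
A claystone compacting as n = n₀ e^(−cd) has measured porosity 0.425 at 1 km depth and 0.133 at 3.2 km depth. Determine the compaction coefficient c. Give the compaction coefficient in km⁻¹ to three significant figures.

0.528 km⁻¹

Athy: n(d) = n₀ e^(−cd) ⇒ n₁/n₂ = e^{c(d₂−d₁)} ⇒ c = ln(n₁/n₂)/(d₂−d₁)
c = ln(0.425/0.133) / (3.2 − 1) = ln(3.195) / 2.2 = 1.1617 / 2.2 = 0.5281 km⁻¹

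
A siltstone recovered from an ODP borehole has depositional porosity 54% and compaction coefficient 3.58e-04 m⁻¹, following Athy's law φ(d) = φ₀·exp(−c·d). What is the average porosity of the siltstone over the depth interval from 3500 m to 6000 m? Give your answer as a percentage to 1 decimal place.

10.2%

Working in km (1 km = 1000 m; c in km⁻¹ = c in m⁻¹ × 1000):
⟨φ⟩ = (1/(d₂−d₁)) ∫ φ₀ e^(−cd) dd = φ₀·(e^(−c·d₁) − e^(−c·d₂)) / (c·(d₂−d₁))
e^(−0.358×3.5) = 0.2856; e^(−0.358×6) = 0.1167
⟨φ⟩ = 0.54 × (0.2856 − 0.1167) / (0.358 × 2.5) = 0.54 × 0.1887 = 0.1019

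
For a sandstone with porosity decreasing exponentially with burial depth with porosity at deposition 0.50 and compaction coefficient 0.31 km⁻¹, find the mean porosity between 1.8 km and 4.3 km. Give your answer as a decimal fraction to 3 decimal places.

⟨φ⟩ = (1/(d₂−d₁)) ∫ φ₀ e^(−βd) dd = φ₀·(e^(−β·d₁) − e^(−β·d₂)) / (β·(d₂−d₁))
e^(−0.31×1.8) = 0.5724; e^(−0.31×4.3) = 0.2637
⟨φ⟩ = 0.5 × (0.5724 − 0.2637) / (0.31 × 2.5) = 0.5 × 0.3983 = 0.1991

0.199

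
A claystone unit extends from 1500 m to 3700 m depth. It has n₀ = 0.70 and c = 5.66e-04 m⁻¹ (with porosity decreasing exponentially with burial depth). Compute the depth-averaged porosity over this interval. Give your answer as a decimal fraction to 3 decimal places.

Working in km (1 km = 1000 m; c in km⁻¹ = c in m⁻¹ × 1000):
⟨n⟩ = (1/(z₂−z₁)) ∫ n₀ e^(−cz) dz = n₀·(e^(−c·z₁) − e^(−c·z₂)) / (c·(z₂−z₁))
e^(−0.566×1.5) = 0.4278; e^(−0.566×3.7) = 0.1232
⟨n⟩ = 0.7 × (0.4278 − 0.1232) / (0.566 × 2.2) = 0.7 × 0.2447 = 0.1713

0.171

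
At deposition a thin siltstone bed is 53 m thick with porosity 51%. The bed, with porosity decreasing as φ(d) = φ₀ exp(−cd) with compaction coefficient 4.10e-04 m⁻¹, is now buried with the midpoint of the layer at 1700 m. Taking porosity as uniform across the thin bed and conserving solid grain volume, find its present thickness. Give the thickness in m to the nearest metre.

Working in km (1 km = 1000 m; c in km⁻¹ = c in m⁻¹ × 1000):
Porosity at 1.7 km: φ = 0.51·exp(−0.41×1.7) = 0.2540
Solid-volume conservation: h(1−φ) = h₀(1−φ₀) ⇒ h = h₀·(1−φ₀)/(1−φ)
h = 0.053 × (1 − 0.51)/(1 − 0.2540) = 0.053 × 0.6569 = 0.0348 km

35 m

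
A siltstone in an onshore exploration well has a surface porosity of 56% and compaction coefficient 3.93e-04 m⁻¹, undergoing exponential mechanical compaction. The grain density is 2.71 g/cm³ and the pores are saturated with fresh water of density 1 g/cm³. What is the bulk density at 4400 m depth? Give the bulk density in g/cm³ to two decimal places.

2.54 g/cm³

Working in km (1 km = 1000 m; β in km⁻¹ = β in m⁻¹ × 1000):
Porosity at depth: phi = 0.56·exp(−0.393×4.4) = 0.56×0.1774 = 0.0994
Bulk density: ρ_b = (1−phi)ρ_g + phi·ρ_f = 0.9006×2.71 + 0.0994×1
       = 2.441 + 0.099 = 2.540 g/cm³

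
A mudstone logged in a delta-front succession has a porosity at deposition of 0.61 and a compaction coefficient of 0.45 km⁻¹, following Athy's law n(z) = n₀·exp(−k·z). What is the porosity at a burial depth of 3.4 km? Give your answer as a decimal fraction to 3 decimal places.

n = n₀·exp(−k·z) = 0.61 × exp(−0.45 × 3.4) = 0.61 × exp(−1.53)
  = 0.61 × 0.2165 = 0.1321

0.132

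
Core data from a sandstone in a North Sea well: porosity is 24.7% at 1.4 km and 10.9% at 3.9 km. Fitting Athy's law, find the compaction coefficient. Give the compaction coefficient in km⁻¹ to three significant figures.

0.327 km⁻¹

Athy: n(Z) = n₀ e^(−βZ) ⇒ n₁/n₂ = e^{β(Z₂−Z₁)} ⇒ β = ln(n₁/n₂)/(Z₂−Z₁)
β = ln(0.247/0.109) / (3.9 − 1.4) = ln(2.266) / 2.5 = 0.8180 / 2.5 = 0.3272 km⁻¹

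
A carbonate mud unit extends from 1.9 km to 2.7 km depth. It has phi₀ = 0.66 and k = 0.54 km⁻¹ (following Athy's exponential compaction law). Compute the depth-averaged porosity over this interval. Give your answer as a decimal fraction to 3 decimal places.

⟨phi⟩ = (1/(Z₂−Z₁)) ∫ phi₀ e^(−kZ) dZ = phi₀·(e^(−k·Z₁) − e^(−k·Z₂)) / (k·(Z₂−Z₁))
e^(−0.54×1.9) = 0.3584; e^(−0.54×2.7) = 0.2327
⟨phi⟩ = 0.66 × (0.3584 − 0.2327) / (0.54 × 0.8) = 0.66 × 0.2911 = 0.1921

0.192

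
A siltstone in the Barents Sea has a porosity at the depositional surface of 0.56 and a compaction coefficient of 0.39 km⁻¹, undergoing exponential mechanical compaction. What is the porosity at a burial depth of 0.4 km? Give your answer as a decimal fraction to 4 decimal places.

0.4791

φ = φ₀·exp(−c·d) = 0.56 × exp(−0.39 × 0.4) = 0.56 × exp(−0.156)
  = 0.56 × 0.8556 = 0.4791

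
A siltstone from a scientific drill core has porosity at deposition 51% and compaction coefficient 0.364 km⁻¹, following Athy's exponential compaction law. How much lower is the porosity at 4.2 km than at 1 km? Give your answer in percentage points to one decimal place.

phi(1) = 0.51·e^(−0.364×1) = 0.3544
phi(4.2) = 0.51·e^(−0.364×4.2) = 0.1106
Δphi = 0.3544 − 0.1106 = 0.2438

24.4 percentage points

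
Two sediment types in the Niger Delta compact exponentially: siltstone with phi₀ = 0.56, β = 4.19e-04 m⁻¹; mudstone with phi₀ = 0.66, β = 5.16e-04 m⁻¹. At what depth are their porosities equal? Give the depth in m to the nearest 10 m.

Working in km (1 km = 1000 m; β in km⁻¹ = β in m⁻¹ × 1000):
Set phi₀ₐ e^(−βₐd) = phi₀ᵦ e^(−βᵦd) ⇒ ln(phi₀ₐ/phi₀ᵦ) = (βₐ − βᵦ)·d
d = ln(0.56/0.66) / (0.419 − 0.516) = -0.1643 / -0.097 = 1.694 km

1690 m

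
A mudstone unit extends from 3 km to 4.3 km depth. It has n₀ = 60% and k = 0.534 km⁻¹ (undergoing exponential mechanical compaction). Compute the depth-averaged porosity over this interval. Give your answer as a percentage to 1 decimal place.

⟨n⟩ = (1/(d₂−d₁)) ∫ n₀ e^(−kd) dd = n₀·(e^(−k·d₁) − e^(−k·d₂)) / (k·(d₂−d₁))
e^(−0.534×3) = 0.2015; e^(−0.534×4.3) = 0.1006
⟨n⟩ = 0.6 × (0.2015 − 0.1006) / (0.534 × 1.3) = 0.6 × 0.1453 = 0.0872

8.7%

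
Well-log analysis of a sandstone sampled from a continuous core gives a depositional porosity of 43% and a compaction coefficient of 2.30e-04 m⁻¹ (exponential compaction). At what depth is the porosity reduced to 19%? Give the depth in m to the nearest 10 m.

Working in km (1 km = 1000 m; k in km⁻¹ = k in m⁻¹ × 1000):
Invert Athy's law: z = ln(n₀/n) / k
z = ln(0.43/0.19) / 0.23 = ln(2.263) / 0.23 = 0.8168 / 0.23 = 3.551 km

3550 m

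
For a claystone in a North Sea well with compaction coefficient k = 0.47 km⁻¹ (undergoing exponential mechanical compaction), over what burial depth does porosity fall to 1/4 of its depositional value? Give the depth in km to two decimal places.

φ/φ₀ = 1/4 ⇒ exp(−k·d) = 1/4 ⇒ d = ln(4) / k
d = 1.3863 / 0.47 = 2.950 km

2.95 km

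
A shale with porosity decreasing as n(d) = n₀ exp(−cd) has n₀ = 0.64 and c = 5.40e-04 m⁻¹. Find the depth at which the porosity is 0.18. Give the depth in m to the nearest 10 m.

Working in km (1 km = 1000 m; c in km⁻¹ = c in m⁻¹ × 1000):
Invert Athy's law: d = ln(n₀/n) / c
d = ln(0.64/0.18) / 0.54 = ln(3.556) / 0.54 = 1.2685 / 0.54 = 2.349 km

2350 m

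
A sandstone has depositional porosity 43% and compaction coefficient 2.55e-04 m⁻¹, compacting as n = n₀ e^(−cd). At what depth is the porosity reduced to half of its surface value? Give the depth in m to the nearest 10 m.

Working in km (1 km = 1000 m; c in km⁻¹ = c in m⁻¹ × 1000):
n/n₀ = 1/2 ⇒ exp(−c·d) = 1/2 ⇒ d = ln(2) / c
d = 0.6931 / 0.255 = 2.718 km

2720 m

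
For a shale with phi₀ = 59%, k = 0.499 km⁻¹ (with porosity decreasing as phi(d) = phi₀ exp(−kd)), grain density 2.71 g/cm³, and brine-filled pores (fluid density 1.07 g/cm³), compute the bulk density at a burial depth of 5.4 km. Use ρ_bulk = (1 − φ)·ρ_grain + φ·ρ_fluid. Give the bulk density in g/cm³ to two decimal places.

Porosity at depth: phi = 0.59·exp(−0.499×5.4) = 0.59×0.0676 = 0.0399
Bulk density: ρ_b = (1−phi)ρ_g + phi·ρ_f = 0.9601×2.71 + 0.0399×1.07
       = 2.602 + 0.043 = 2.645 g/cm³

2.64 g/cm³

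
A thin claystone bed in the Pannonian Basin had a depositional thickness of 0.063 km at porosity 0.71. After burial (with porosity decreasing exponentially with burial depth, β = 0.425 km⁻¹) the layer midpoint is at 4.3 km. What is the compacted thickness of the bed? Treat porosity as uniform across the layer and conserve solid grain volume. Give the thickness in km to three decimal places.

0.021 km

Porosity at 4.3 km: n = 0.71·exp(−0.425×4.3) = 0.1142
Solid-volume conservation: h(1−n) = h₀(1−n₀) ⇒ h = h₀·(1−n₀)/(1−n)
h = 0.063 × (1 − 0.71)/(1 − 0.1142) = 0.063 × 0.3274 = 0.0206 km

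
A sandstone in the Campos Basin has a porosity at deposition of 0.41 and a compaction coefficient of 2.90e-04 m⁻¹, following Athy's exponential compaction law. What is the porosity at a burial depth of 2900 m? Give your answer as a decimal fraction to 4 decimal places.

Working in km (1 km = 1000 m; c in km⁻¹ = c in m⁻¹ × 1000):
phi = phi₀·exp(−c·z) = 0.41 × exp(−0.29 × 2.9) = 0.41 × exp(−0.841)
  = 0.41 × 0.4313 = 0.1768

0.1768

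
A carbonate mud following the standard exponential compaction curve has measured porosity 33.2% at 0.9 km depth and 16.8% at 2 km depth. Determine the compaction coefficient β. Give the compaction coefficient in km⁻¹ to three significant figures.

Athy: φ(Z) = φ₀ e^(−βZ) ⇒ φ₁/φ₂ = e^{β(Z₂−Z₁)} ⇒ β = ln(φ₁/φ₂)/(Z₂−Z₁)
β = ln(0.332/0.168) / (2 − 0.9) = ln(1.976) / 1.1 = 0.6812 / 1.1 = 0.6192 km⁻¹

0.619 km⁻¹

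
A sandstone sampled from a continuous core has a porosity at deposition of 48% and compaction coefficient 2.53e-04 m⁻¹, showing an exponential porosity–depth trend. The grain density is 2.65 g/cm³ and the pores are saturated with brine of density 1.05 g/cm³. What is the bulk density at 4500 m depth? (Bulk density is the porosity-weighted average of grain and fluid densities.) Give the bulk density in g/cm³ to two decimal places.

2.40 g/cm³

Working in km (1 km = 1000 m; c in km⁻¹ = c in m⁻¹ × 1000):
Porosity at depth: φ = 0.48·exp(−0.253×4.5) = 0.48×0.3203 = 0.1537
Bulk density: ρ_b = (1−φ)ρ_g + φ·ρ_f = 0.8463×2.65 + 0.1537×1.05
       = 2.243 + 0.161 = 2.404 g/cm³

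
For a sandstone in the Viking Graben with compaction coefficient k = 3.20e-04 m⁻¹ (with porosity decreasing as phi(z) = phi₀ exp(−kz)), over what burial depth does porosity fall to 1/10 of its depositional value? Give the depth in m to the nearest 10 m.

Working in km (1 km = 1000 m; k in km⁻¹ = k in m⁻¹ × 1000):
phi/phi₀ = 1/10 ⇒ exp(−k·z) = 1/10 ⇒ z = ln(10) / k
z = 2.3026 / 0.32 = 7.196 km

7200 m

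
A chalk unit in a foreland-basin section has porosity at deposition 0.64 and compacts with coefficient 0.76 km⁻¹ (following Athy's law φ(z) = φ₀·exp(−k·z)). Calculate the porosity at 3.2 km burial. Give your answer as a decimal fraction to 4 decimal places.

0.0562

φ = φ₀·exp(−k·z) = 0.64 × exp(−0.76 × 3.2) = 0.64 × exp(−2.432)
  = 0.64 × 0.0879 = 0.0562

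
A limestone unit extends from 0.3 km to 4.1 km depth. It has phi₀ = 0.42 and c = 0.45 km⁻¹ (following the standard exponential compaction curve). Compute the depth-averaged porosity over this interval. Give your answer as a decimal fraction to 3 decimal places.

0.176

⟨phi⟩ = (1/(d₂−d₁)) ∫ phi₀ e^(−cd) dd = phi₀·(e^(−c·d₁) − e^(−c·d₂)) / (c·(d₂−d₁))
e^(−0.45×0.3) = 0.8737; e^(−0.45×4.1) = 0.1580
⟨phi⟩ = 0.42 × (0.8737 − 0.1580) / (0.45 × 3.8) = 0.42 × 0.4185 = 0.1758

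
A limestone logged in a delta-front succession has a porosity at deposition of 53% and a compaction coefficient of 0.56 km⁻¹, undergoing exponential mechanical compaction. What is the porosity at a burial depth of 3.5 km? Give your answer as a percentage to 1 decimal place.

phi = phi₀·exp(−k·Z) = 0.53 × exp(−0.56 × 3.5) = 0.53 × exp(−1.96)
  = 0.53 × 0.1409 = 0.0747

7.5%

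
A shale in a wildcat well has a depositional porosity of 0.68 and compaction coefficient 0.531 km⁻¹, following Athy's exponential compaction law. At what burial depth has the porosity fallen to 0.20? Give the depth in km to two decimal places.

2.30 km

Invert Athy's law: z = ln(phi₀/phi) / β
z = ln(0.68/0.2) / 0.531 = ln(3.4) / 0.531 = 1.2238 / 0.531 = 2.305 km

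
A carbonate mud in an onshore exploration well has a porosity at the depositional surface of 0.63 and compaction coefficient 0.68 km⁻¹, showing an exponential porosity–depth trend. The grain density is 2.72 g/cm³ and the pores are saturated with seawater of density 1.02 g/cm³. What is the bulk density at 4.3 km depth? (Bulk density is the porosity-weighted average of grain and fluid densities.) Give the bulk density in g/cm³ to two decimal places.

2.66 g/cm³

Porosity at depth: φ = 0.63·exp(−0.68×4.3) = 0.63×0.0537 = 0.0338
Bulk density: ρ_b = (1−φ)ρ_g + φ·ρ_f = 0.9662×2.72 + 0.0338×1.02
       = 2.628 + 0.035 = 2.662 g/cm³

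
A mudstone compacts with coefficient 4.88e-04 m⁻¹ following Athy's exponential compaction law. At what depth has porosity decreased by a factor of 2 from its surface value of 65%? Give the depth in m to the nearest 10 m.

Working in km (1 km = 1000 m; c in km⁻¹ = c in m⁻¹ × 1000):
n/n₀ = 1/2 ⇒ exp(−c·z) = 1/2 ⇒ z = ln(2) / c
z = 0.6931 / 0.488 = 1.420 km

1420 m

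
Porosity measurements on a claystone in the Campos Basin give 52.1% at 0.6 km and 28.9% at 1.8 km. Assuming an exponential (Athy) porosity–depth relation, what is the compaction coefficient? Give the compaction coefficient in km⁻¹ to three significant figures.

0.491 km⁻¹

Athy: φ(z) = φ₀ e^(−βz) ⇒ φ₁/φ₂ = e^{β(z₂−z₁)} ⇒ β = ln(φ₁/φ₂)/(z₂−z₁)
β = ln(0.521/0.289) / (1.8 − 0.6) = ln(1.803) / 1.2 = 0.5893 / 1.2 = 0.4911 km⁻¹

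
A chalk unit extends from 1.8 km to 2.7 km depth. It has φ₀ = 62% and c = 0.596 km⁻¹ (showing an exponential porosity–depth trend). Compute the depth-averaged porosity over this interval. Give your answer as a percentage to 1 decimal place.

16.4%

⟨φ⟩ = (1/(d₂−d₁)) ∫ φ₀ e^(−cd) dd = φ₀·(e^(−c·d₁) − e^(−c·d₂)) / (c·(d₂−d₁))
e^(−0.596×1.8) = 0.3420; e^(−0.596×2.7) = 0.2000
⟨φ⟩ = 0.62 × (0.3420 − 0.2000) / (0.596 × 0.9) = 0.62 × 0.2647 = 0.1641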